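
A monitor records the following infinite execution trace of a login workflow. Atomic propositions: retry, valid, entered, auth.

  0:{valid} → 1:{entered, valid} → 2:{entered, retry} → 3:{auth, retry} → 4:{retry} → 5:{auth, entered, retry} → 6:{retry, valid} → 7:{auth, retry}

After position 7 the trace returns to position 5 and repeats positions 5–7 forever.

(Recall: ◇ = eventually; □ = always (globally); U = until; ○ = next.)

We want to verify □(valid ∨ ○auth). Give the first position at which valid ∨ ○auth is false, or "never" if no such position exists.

3

Check valid ∨ ○auth at each position in order: 0 ✓, 1 ✓, 2 ✓.
At position 3 the labels are {auth, retry} and the next position 4 has {retry}, so valid ∨ ○auth is false there. This is the first violation.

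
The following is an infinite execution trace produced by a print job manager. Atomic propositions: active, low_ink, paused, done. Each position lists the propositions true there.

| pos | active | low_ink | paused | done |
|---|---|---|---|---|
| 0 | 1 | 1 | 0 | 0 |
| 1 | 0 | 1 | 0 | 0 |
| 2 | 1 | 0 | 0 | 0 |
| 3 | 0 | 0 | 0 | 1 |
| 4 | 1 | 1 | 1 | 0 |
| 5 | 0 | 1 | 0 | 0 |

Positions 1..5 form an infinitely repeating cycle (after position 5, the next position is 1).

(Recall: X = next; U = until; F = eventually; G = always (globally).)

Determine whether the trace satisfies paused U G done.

Walking from position 0: at position 0, G done has not yet held and paused fails, so paused U G done is false.

No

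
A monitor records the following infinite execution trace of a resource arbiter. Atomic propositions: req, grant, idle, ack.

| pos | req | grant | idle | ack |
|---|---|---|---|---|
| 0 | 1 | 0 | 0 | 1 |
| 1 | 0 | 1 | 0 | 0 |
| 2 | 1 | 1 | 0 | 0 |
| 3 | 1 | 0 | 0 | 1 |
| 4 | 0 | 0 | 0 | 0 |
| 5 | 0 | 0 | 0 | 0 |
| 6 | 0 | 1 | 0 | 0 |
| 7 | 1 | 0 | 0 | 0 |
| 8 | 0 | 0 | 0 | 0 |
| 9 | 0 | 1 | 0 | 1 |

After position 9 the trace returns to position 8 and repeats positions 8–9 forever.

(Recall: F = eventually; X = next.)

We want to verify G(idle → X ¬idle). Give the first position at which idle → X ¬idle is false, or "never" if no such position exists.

idle → X ¬idle holds at every position 0..9, and those are all the positions the trace ever visits, so the invariant G(idle → X ¬idle) is never violated.

never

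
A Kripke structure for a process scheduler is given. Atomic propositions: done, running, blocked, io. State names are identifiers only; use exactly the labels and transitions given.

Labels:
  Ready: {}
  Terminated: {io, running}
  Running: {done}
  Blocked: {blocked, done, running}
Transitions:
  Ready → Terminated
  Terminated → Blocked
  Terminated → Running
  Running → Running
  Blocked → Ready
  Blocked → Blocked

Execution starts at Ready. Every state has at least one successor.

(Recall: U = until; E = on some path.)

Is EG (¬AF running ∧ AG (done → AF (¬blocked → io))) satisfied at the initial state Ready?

States satisfying ¬AF running ∧ AG (done → AF (¬blocked → io)): ∅.
States satisfying EG (¬AF running ∧ AG (done → AF (¬blocked → io))): ∅.
No suitable path/successor from Ready witnesses the formula.
Ready ∉ Sat(EG (¬AF running ∧ AG (done → AF (¬blocked → io)))).

No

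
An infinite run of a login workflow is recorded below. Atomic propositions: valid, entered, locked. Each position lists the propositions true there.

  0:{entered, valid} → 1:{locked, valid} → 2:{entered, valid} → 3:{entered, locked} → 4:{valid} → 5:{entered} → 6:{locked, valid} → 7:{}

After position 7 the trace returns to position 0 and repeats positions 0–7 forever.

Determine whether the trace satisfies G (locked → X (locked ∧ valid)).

No

locked → X (locked ∧ valid) must hold at every position from 0 onward. It fails at position 1, so G (locked → X (locked ∧ valid)) is false.
Positions where locked holds: 1, 3, 6.
Check X (locked ∧ valid) at each: 1→fails, 3→fails, 6→fails.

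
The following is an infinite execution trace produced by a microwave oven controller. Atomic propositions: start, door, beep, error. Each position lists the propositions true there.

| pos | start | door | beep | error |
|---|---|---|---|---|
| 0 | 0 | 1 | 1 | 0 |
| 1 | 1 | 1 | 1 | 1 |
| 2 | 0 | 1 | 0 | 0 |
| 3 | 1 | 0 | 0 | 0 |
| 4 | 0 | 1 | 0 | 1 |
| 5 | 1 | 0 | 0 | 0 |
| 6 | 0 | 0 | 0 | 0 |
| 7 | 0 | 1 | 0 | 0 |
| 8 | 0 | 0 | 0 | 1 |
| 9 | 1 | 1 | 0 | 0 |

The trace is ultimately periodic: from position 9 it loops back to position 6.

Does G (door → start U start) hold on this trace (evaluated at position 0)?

No

door → start U start must hold at every position from 0 onward. It fails at position 0, so G (door → start U start) is false.
Positions where door holds: 0, 1, 2, 4, 7, 9.
Check start U start at each: 0→fails, 1→ok, 2→fails, 4→fails, 7→fails, 9→ok.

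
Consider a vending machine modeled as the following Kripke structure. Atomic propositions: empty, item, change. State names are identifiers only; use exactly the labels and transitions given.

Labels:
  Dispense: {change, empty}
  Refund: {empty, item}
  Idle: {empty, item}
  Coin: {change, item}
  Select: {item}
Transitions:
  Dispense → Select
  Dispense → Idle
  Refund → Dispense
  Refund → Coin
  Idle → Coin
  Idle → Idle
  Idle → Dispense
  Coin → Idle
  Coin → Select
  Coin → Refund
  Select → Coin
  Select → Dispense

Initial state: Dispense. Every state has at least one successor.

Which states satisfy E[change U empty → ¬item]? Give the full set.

{Dispense, Coin, Select}

States satisfying change: {Dispense, Coin}.
States satisfying empty → ¬item: {Dispense, Coin, Select}.
States satisfying E[change U empty → ¬item]: {Dispense, Coin, Select}.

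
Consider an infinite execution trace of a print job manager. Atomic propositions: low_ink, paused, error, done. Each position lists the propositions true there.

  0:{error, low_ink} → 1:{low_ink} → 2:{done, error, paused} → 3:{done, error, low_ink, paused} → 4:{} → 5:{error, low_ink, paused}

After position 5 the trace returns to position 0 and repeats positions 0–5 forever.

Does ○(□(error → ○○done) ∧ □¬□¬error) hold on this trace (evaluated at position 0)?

The position after 0 is 1; □(error → ○○done) ∧ □¬□¬error is false there.

No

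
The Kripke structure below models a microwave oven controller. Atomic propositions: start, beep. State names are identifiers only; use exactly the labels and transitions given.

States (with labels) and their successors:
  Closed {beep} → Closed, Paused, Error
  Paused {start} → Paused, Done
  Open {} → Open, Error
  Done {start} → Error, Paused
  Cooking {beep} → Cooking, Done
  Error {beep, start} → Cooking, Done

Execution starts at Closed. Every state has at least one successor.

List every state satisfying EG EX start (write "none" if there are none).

States satisfying EX start: {Closed, Paused, Open, Done, Cooking, Error}.
States satisfying EG EX start: {Closed, Paused, Open, Done, Cooking, Error}.

{Closed, Paused, Open, Done, Cooking, Error}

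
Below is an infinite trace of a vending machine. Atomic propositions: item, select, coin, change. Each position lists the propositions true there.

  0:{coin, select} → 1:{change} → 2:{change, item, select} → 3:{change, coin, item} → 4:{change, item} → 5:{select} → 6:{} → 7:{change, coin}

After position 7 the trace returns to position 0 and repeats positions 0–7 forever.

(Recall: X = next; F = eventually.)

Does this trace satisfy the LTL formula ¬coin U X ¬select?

Satisfied

Walking from position 0: X ¬select first holds at position 0, and ¬coin holds at every earlier position along the way, so ¬coin U X ¬select holds.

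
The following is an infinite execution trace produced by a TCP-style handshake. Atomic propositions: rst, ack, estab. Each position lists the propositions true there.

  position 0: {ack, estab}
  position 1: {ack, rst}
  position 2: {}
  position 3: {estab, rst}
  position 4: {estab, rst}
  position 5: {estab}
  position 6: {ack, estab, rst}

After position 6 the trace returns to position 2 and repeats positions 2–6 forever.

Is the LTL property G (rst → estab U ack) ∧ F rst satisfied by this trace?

rst → estab U ack holds at every position 0..6, and those are all positions ever visited, so G (rst → estab U ack) holds.
Positions where rst holds: 1, 3, 4, 6.
Check estab U ack at each: 1→ok, 3→ok, 4→ok, 6→ok.
rst holds at position 1, which is reachable from 0, so F rst holds.
At position 0: G (rst → estab U ack) is true; F rst is true; so G (rst → estab U ack) ∧ F rst is true.

Holds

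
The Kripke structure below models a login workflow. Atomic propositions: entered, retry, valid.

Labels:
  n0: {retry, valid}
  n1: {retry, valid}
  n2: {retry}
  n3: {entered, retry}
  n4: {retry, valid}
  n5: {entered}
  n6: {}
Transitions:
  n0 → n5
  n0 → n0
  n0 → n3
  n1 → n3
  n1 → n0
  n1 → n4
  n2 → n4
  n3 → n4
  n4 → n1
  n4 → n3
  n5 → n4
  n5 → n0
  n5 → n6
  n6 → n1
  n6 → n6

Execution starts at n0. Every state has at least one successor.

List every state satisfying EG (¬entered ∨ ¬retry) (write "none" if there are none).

{n0, n1, n2, n4, n5, n6}

States satisfying ¬entered ∨ ¬retry: {n0, n1, n2, n4, n5, n6}.
States satisfying EG (¬entered ∨ ¬retry): {n0, n1, n2, n4, n5, n6}.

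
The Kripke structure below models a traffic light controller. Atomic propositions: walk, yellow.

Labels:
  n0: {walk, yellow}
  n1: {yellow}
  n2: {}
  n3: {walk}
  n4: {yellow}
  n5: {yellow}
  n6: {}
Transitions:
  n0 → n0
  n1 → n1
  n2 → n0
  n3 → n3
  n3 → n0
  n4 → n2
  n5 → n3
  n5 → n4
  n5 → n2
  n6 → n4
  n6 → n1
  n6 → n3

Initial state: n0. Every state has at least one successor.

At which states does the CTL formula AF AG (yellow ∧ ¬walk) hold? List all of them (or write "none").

States satisfying AG (yellow ∧ ¬walk): {n1}.
States satisfying AF AG (yellow ∧ ¬walk): {n1}.

{n1}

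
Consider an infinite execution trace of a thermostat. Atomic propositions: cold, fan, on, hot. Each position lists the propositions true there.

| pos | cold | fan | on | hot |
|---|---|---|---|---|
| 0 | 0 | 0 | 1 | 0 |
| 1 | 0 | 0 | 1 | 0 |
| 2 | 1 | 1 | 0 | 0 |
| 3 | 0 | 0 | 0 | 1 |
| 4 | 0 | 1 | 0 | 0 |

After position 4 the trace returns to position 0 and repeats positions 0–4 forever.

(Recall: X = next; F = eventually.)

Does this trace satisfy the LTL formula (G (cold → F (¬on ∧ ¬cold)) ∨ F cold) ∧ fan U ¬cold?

Walking from position 0: ¬cold first holds at position 0, and fan holds at every earlier position along the way, so fan U ¬cold holds.
At position 0: G (cold → F (¬on ∧ ¬cold)) ∨ F cold is true; fan U ¬cold is true; so (G (cold → F (¬on ∧ ¬cold)) ∨ F cold) ∧ fan U ¬cold is true.

Yes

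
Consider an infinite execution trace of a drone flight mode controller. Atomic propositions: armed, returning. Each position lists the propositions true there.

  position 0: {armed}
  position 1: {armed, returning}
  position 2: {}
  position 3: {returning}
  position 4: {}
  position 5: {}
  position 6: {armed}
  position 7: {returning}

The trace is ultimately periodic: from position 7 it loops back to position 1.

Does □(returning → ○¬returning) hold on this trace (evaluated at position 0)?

returning → ○¬returning must hold at every position from 0 onward. It fails at position 7, so □(returning → ○¬returning) is false.
Positions where returning holds: 1, 3, 7.
Check ○¬returning at each: 1→ok, 3→ok, 7→fails.

Violated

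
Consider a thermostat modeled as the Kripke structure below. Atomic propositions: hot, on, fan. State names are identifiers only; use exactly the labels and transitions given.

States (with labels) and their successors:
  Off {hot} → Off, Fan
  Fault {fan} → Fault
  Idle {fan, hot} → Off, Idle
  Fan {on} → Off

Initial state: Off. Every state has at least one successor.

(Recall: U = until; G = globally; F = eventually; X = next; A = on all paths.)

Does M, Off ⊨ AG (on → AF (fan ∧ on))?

States satisfying on → AF (fan ∧ on): {Off, Fault, Idle}.
States satisfying AG (on → AF (fan ∧ on)): {Fault}.
Fan is reachable from Off and violates on → AF (fan ∧ on), so AG fails at Off.
Off ∉ Sat(AG (on → AF (fan ∧ on))).

No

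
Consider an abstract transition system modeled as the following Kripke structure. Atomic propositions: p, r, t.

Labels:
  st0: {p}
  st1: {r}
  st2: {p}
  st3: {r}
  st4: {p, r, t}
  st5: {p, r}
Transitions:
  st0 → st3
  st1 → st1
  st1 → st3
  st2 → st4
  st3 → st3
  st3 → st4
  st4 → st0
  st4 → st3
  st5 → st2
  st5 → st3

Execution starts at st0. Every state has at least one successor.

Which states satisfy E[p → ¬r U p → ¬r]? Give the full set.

{st0, st1, st2, st3}

States satisfying p → ¬r: {st0, st1, st2, st3}.
States satisfying E[p → ¬r U p → ¬r]: {st0, st1, st2, st3}.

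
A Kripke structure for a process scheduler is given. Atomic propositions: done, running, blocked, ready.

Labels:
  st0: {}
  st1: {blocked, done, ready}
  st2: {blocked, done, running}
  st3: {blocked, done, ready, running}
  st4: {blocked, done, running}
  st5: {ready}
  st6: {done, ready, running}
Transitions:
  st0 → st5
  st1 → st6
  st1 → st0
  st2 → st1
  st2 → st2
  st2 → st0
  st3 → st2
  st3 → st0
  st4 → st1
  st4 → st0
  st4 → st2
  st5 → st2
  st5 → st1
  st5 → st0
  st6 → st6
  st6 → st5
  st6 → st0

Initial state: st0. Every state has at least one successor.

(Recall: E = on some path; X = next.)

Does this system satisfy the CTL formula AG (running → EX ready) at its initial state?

States satisfying running → EX ready: {st0, st1, st2, st4, st5, st6}.
States satisfying AG (running → EX ready): {st0, st1, st2, st4, st5, st6}.
Every state reachable from st0 satisfies running → EX ready.
st0 ∈ Sat(AG (running → EX ready)).

Yes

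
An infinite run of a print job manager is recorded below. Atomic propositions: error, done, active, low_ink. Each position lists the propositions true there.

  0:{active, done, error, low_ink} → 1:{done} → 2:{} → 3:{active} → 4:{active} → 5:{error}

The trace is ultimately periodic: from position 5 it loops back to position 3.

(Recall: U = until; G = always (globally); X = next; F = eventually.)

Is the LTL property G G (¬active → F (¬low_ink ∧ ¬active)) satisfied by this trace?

G (¬active → F (¬low_ink ∧ ¬active)) holds at every position 0..5, and those are all positions ever visited, so G G (¬active → F (¬low_ink ∧ ¬active)) holds.

Holds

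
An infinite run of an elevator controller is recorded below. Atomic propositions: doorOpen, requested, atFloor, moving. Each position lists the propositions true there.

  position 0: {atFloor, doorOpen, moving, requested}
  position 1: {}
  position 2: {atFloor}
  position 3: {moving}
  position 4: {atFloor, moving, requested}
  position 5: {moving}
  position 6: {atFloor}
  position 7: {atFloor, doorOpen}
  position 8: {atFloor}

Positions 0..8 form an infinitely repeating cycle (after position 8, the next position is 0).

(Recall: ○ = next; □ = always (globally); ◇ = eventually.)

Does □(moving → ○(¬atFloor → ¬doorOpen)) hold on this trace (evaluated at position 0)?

moving → ○(¬atFloor → ¬doorOpen) holds at every position 0..8, and those are all positions ever visited, so □(moving → ○(¬atFloor → ¬doorOpen)) holds.
Positions where moving holds: 0, 3, 4, 5.
Check ○(¬atFloor → ¬doorOpen) at each: 0→ok, 3→ok, 4→ok, 5→ok.

Yes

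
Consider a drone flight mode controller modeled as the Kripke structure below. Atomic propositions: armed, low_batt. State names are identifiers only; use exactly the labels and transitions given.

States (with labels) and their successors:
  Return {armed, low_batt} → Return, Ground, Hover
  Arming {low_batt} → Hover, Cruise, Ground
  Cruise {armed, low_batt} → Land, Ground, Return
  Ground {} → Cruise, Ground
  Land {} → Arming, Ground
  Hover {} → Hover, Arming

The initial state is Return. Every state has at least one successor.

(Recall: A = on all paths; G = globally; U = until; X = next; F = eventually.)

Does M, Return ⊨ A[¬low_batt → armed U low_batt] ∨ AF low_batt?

Holds

States satisfying ¬low_batt → armed: {Return, Arming, Cruise}.
States satisfying low_batt: {Return, Arming, Cruise}.
States satisfying A[¬low_batt → armed U low_batt]: {Return, Arming, Cruise}.
States satisfying AF low_batt: {Return, Arming, Cruise}.
States satisfying A[¬low_batt → armed U low_batt] ∨ AF low_batt: {Return, Arming, Cruise}.
Return ∈ Sat(A[¬low_batt → armed U low_batt] ∨ AF low_batt).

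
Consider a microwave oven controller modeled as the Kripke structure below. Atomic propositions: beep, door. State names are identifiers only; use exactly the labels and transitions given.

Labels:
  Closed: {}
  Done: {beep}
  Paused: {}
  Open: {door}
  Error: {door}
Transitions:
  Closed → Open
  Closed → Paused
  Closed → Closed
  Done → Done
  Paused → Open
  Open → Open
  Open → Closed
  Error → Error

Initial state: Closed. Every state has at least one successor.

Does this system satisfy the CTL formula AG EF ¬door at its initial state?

Holds

States satisfying EF ¬door: {Closed, Done, Paused, Open}.
States satisfying AG EF ¬door: {Closed, Done, Paused, Open}.
Every state reachable from Closed satisfies EF ¬door.
Closed ∈ Sat(AG EF ¬door).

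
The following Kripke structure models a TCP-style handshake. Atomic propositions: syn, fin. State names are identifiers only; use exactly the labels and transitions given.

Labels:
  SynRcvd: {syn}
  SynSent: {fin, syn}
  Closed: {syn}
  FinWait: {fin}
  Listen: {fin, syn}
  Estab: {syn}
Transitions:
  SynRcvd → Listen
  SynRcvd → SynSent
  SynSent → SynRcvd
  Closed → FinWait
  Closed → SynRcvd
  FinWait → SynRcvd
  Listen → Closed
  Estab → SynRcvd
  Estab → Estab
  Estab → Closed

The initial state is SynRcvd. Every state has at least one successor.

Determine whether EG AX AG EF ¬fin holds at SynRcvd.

States satisfying AX AG EF ¬fin: {SynRcvd, SynSent, Closed, FinWait, Listen, Estab}.
States satisfying EG AX AG EF ¬fin: {SynRcvd, SynSent, Closed, FinWait, Listen, Estab}.
SynRcvd ∈ Sat(EG AX AG EF ¬fin).

Satisfied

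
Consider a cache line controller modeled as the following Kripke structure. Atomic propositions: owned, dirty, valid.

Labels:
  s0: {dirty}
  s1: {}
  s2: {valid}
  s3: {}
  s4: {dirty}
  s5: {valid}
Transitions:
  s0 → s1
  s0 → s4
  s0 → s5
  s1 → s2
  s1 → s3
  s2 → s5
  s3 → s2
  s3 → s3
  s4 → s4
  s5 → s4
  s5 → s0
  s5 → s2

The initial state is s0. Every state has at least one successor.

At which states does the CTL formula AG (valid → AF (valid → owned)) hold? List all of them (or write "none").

States satisfying valid → AF (valid → owned): {s0, s1, s3, s4}.
States satisfying AG (valid → AF (valid → owned)): {s4}.

{s4}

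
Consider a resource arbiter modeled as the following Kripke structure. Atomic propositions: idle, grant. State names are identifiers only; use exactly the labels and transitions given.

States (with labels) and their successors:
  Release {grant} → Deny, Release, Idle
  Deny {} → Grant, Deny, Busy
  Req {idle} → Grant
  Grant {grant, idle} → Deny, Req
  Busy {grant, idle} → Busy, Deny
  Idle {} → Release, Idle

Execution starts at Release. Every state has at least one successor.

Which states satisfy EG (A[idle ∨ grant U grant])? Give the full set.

States satisfying A[idle ∨ grant U grant]: {Release, Req, Grant, Busy}.
States satisfying EG (A[idle ∨ grant U grant]): {Release, Req, Grant, Busy}.

{Release, Req, Grant, Busy}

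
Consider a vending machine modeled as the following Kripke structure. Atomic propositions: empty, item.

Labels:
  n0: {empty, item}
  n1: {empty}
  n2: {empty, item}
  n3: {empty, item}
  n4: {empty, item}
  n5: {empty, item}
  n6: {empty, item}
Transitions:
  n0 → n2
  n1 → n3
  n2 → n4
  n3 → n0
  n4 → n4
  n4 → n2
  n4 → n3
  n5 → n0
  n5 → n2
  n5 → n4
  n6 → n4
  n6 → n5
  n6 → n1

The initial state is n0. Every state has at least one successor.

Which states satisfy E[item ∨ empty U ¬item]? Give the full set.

{n1, n6}

States satisfying item ∨ empty: {n0, n1, n2, n3, n4, n5, n6}.
States satisfying ¬item: {n1}.
States satisfying E[item ∨ empty U ¬item]: {n1, n6}.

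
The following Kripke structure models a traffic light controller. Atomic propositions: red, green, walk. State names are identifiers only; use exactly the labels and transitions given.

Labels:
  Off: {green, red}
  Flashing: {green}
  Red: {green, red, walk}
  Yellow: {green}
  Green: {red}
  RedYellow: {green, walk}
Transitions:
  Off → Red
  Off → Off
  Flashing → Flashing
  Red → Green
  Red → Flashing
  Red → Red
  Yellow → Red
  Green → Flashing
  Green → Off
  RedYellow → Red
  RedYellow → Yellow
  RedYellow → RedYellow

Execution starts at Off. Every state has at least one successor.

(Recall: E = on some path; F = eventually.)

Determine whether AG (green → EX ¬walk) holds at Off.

Holds

States satisfying green → EX ¬walk: {Off, Flashing, Red, Green, RedYellow}.
States satisfying AG (green → EX ¬walk): {Off, Flashing, Red, Green}.
Every state reachable from Off satisfies green → EX ¬walk.
Off ∈ Sat(AG (green → EX ¬walk)).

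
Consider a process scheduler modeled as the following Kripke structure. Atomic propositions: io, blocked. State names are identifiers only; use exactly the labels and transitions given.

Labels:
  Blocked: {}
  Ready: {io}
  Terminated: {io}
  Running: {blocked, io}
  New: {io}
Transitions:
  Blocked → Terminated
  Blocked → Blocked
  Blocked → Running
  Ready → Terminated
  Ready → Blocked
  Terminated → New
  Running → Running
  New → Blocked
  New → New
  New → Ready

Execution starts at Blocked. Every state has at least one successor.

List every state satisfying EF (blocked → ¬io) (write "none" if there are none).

{Blocked, Ready, Terminated, New}

States satisfying blocked → ¬io: {Blocked, Ready, Terminated, New}.
States satisfying EF (blocked → ¬io): {Blocked, Ready, Terminated, New}.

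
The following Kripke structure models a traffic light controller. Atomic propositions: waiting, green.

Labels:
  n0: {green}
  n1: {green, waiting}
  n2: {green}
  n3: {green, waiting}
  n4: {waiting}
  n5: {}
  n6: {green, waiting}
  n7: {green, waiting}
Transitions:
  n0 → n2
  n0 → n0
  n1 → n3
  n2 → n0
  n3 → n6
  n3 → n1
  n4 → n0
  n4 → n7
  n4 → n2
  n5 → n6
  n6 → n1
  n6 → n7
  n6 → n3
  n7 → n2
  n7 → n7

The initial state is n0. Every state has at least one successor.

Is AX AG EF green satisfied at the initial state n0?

Satisfied

States satisfying AG EF green: {n0, n1, n2, n3, n4, n5, n6, n7}.
States satisfying AX AG EF green: {n0, n1, n2, n3, n4, n5, n6, n7}.
n0 ∈ Sat(AX AG EF green).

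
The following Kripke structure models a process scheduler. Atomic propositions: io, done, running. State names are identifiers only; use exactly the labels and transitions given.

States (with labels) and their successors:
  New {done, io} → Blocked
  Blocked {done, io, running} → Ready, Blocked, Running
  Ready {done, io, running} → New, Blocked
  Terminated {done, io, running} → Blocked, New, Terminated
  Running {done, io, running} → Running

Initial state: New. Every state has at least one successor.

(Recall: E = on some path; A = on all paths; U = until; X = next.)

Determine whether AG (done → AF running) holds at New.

Yes

States satisfying done → AF running: {New, Blocked, Ready, Terminated, Running}.
States satisfying AG (done → AF running): {New, Blocked, Ready, Terminated, Running}.
Every state reachable from New satisfies done → AF running.
New ∈ Sat(AG (done → AF running)).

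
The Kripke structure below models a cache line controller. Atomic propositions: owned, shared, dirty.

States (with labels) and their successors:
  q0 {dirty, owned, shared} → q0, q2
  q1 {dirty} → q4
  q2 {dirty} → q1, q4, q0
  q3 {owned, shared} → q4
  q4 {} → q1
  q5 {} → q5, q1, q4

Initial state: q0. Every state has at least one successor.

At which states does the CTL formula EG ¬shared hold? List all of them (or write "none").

{q1, q2, q4, q5}

States satisfying ¬shared: {q1, q2, q4, q5}.
States satisfying EG ¬shared: {q1, q2, q4, q5}.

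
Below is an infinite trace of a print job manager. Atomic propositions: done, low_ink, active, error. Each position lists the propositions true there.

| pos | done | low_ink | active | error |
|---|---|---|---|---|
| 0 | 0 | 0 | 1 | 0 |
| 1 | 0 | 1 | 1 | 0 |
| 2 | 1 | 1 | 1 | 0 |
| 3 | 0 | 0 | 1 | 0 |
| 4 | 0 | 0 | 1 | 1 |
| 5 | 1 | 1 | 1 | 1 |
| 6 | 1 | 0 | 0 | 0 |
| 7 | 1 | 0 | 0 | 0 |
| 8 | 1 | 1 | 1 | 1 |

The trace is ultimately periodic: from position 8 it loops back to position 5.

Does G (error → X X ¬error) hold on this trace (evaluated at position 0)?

Satisfied

error → X X ¬error holds at every position 0..8, and those are all positions ever visited, so G (error → X X ¬error) holds.
Positions where error holds: 4, 5, 8.
Check X X ¬error at each: 4→ok, 5→ok, 8→ok.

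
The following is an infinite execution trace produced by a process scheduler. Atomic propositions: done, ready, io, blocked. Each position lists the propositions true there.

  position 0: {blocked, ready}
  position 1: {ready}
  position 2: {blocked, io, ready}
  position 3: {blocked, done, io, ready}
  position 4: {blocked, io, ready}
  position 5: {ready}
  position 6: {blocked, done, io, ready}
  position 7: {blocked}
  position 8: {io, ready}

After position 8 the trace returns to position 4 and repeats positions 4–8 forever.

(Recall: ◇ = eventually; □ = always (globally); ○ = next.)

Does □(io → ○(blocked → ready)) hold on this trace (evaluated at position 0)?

Does not hold

io → ○(blocked → ready) must hold at every position from 0 onward. It fails at position 6, so □(io → ○(blocked → ready)) is false.
Positions where io holds: 2, 3, 4, 6, 8.
Check ○(blocked → ready) at each: 2→ok, 3→ok, 4→ok, 6→fails, 8→ok.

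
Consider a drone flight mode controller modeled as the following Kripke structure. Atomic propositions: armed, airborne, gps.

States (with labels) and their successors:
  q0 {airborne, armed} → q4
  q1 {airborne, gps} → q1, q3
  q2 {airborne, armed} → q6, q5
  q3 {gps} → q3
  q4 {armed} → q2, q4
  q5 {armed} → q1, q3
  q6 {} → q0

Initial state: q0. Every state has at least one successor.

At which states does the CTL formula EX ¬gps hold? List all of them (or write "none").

{q0, q2, q4, q6}

States satisfying ¬gps: {q0, q2, q4, q5, q6}.
States satisfying EX ¬gps: {q0, q2, q4, q6}.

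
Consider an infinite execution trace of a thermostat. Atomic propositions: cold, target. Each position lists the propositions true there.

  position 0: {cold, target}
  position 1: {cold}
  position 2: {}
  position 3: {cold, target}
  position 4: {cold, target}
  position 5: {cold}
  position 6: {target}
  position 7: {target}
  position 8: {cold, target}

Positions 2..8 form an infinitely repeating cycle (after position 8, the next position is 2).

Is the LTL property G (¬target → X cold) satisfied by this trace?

Violated

¬target → X cold must hold at every position from 0 onward. It fails at position 1, so G (¬target → X cold) is false.
Positions where ¬target holds: 1, 2, 5.
Check X cold at each: 1→fails, 2→ok, 5→fails.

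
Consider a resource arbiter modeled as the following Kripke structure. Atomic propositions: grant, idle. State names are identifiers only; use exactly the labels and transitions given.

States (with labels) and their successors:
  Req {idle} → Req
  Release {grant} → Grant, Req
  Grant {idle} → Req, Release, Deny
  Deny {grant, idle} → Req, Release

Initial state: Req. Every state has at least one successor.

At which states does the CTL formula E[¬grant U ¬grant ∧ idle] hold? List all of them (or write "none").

States satisfying ¬grant: {Req, Grant}.
States satisfying ¬grant ∧ idle: {Req, Grant}.
States satisfying E[¬grant U ¬grant ∧ idle]: {Req, Grant}.

{Req, Grant}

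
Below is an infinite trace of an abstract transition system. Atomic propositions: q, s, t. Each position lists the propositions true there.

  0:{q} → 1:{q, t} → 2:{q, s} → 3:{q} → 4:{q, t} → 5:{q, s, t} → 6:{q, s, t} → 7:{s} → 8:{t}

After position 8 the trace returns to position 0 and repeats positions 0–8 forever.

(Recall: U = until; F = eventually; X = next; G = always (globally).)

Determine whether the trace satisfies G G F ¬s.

G F ¬s holds at every position 0..8, and those are all positions ever visited, so G G F ¬s holds.

Satisfied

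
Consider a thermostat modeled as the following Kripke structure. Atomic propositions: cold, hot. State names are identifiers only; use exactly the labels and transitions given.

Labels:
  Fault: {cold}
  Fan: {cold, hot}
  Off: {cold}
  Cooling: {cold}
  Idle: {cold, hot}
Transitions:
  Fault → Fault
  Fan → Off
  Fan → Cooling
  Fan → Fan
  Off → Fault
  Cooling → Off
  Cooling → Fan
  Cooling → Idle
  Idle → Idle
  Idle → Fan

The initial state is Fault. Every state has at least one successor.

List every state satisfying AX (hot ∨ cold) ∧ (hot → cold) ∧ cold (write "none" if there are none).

States satisfying hot ∨ cold: {Fault, Fan, Off, Cooling, Idle}.
States satisfying AX (hot ∨ cold): {Fault, Fan, Off, Cooling, Idle}.
States satisfying hot → cold: {Fault, Fan, Off, Cooling, Idle}.
States satisfying (hot → cold) ∧ cold: {Fault, Fan, Off, Cooling, Idle}.
States satisfying AX (hot ∨ cold) ∧ (hot → cold) ∧ cold: {Fault, Fan, Off, Cooling, Idle}.

{Fault, Fan, Off, Cooling, Idle}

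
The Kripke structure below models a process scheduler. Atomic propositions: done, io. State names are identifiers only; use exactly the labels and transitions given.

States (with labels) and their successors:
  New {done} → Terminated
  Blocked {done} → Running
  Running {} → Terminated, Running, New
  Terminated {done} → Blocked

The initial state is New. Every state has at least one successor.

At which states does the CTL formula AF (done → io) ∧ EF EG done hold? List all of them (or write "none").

none

States satisfying done → io: {Running}.
States satisfying AF (done → io): {New, Blocked, Running, Terminated}.
States satisfying EG done: ∅.
States satisfying EF EG done: ∅.
States satisfying AF (done → io) ∧ EF EG done: ∅.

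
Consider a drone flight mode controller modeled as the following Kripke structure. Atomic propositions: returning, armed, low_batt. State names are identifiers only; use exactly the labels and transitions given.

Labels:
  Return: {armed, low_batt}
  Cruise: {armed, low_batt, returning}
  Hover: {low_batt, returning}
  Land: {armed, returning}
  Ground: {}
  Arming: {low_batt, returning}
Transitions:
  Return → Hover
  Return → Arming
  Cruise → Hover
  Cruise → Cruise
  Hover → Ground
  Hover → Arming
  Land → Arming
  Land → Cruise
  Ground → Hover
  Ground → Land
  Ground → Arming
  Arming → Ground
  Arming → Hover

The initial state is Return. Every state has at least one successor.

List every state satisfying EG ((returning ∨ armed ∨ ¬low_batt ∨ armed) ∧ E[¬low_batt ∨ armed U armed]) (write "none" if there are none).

States satisfying EG ((returning ∨ armed ∨ ¬low_batt ∨ armed) ∧ E[¬low_batt ∨ armed U armed]): {Cruise, Land, Ground}.

{Cruise, Land, Ground}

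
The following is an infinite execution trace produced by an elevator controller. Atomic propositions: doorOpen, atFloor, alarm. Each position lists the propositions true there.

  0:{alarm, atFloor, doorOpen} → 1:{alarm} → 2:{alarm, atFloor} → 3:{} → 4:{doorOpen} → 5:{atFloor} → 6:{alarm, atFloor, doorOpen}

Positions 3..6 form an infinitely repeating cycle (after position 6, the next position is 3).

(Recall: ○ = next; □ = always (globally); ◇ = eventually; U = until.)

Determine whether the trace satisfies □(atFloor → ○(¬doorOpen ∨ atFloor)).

Holds

atFloor → ○(¬doorOpen ∨ atFloor) holds at every position 0..6, and those are all positions ever visited, so □(atFloor → ○(¬doorOpen ∨ atFloor)) holds.
Positions where atFloor holds: 0, 2, 5, 6.
Check ○(¬doorOpen ∨ atFloor) at each: 0→ok, 2→ok, 5→ok, 6→ok.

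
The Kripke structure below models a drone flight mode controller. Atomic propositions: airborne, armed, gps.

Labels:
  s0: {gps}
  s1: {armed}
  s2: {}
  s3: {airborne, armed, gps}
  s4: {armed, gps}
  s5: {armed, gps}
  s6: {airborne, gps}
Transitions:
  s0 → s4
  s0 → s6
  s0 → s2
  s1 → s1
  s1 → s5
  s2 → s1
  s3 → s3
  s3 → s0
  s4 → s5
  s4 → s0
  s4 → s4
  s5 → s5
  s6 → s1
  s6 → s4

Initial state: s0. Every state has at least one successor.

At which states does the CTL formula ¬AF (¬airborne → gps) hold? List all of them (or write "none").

{s1, s2}

States satisfying ¬airborne → gps: {s0, s3, s4, s5, s6}.
States satisfying AF (¬airborne → gps): {s0, s3, s4, s5, s6}.
States satisfying ¬AF (¬airborne → gps): {s1, s2}.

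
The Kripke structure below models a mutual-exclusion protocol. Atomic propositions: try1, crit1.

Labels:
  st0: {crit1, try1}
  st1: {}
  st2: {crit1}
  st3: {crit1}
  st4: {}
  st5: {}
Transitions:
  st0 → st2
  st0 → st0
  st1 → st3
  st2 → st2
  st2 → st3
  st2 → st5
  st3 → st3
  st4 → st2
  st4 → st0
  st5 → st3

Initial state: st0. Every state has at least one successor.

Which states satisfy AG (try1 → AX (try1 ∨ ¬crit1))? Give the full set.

{st1, st2, st3, st5}

States satisfying try1 → AX (try1 ∨ ¬crit1): {st1, st2, st3, st4, st5}.
States satisfying AG (try1 → AX (try1 ∨ ¬crit1)): {st1, st2, st3, st5}.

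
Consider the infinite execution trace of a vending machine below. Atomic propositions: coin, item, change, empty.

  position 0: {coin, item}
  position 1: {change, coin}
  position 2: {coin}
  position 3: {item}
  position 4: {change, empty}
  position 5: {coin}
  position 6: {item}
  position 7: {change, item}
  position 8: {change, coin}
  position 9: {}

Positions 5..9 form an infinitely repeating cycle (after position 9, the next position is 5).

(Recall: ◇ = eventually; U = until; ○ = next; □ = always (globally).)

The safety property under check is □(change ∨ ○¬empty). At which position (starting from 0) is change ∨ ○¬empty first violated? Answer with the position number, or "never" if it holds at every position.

Check change ∨ ○¬empty at each position in order: 0 ✓, 1 ✓, 2 ✓.
At position 3 the labels are {item} and the next position 4 has {change, empty}, so change ∨ ○¬empty is false there. This is the first violation.

3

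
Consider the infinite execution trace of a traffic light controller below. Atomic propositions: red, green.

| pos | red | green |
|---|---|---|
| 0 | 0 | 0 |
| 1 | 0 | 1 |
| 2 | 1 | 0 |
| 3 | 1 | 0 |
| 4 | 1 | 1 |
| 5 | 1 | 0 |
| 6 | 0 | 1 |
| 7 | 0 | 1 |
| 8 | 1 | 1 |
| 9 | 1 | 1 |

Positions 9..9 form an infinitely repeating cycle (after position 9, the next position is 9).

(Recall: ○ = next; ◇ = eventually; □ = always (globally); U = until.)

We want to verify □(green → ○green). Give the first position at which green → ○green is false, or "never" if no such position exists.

1

Check green → ○green at each position in order: 0 ✓.
At position 1 the labels are {green} and the next position 2 has {red}, so green → ○green is false there. This is the first violation.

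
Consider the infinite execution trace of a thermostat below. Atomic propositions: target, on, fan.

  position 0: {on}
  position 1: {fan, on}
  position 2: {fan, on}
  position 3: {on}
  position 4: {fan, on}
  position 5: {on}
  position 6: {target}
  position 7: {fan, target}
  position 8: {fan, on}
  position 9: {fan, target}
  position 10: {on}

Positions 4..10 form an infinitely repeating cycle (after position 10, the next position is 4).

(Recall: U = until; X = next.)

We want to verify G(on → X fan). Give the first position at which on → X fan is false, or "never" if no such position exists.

2

Check on → X fan at each position in order: 0 ✓, 1 ✓.
At position 2 the labels are {fan, on} and the next position 3 has {on}, so on → X fan is false there. This is the first violation.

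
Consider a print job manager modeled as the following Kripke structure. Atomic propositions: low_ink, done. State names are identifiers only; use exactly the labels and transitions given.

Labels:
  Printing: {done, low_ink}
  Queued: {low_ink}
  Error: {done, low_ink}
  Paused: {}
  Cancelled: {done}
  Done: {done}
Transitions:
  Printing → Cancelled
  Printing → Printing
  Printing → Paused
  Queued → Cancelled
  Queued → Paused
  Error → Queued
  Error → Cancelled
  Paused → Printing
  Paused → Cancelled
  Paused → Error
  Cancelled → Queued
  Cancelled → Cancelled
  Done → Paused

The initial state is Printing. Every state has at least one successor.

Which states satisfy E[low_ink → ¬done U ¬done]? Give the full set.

{Queued, Paused, Cancelled, Done}

States satisfying low_ink → ¬done: {Queued, Paused, Cancelled, Done}.
States satisfying ¬done: {Queued, Paused}.
States satisfying E[low_ink → ¬done U ¬done]: {Queued, Paused, Cancelled, Done}.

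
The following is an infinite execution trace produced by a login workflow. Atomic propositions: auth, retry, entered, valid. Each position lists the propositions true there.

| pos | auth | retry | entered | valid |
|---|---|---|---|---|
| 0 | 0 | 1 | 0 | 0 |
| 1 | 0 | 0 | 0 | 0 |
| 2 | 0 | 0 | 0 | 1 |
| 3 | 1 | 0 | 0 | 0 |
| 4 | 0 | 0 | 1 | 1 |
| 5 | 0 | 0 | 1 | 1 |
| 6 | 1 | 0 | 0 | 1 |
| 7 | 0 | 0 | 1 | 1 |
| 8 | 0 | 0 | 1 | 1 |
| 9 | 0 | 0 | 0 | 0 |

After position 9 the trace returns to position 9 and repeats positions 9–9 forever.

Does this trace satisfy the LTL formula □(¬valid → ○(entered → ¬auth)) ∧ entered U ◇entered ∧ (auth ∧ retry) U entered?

¬valid → ○(entered → ¬auth) holds at every position 0..9, and those are all positions ever visited, so □(¬valid → ○(entered → ¬auth)) holds.
Positions where ¬valid holds: 0, 1, 3, 9.
Check ○(entered → ¬auth) at each: 0→ok, 1→ok, 3→ok, 9→ok.
At position 0: □(¬valid → ○(entered → ¬auth)) is true; entered U ◇entered ∧ (auth ∧ retry) U entered is false; so □(¬valid → ○(entered → ¬auth)) ∧ entered U ◇entered ∧ (auth ∧ retry) U entered is false.

No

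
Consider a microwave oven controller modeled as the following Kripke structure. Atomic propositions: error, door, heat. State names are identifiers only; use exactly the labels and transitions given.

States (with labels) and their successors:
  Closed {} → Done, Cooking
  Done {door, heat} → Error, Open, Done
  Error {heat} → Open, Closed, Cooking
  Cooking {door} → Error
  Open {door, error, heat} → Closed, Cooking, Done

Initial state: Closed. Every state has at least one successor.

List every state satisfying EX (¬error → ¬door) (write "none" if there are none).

{Done, Error, Cooking, Open}

States satisfying ¬error → ¬door: {Closed, Error, Open}.
States satisfying EX (¬error → ¬door): {Done, Error, Cooking, Open}.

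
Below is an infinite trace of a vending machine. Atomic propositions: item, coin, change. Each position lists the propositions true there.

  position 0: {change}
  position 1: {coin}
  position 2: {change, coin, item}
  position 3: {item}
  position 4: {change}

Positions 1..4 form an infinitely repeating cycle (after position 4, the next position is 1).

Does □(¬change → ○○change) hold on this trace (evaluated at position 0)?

¬change → ○○change must hold at every position from 0 onward. It fails at position 1, so □(¬change → ○○change) is false.
Positions where ¬change holds: 1, 3.
Check ○○change at each: 1→fails, 3→fails.

Does not hold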